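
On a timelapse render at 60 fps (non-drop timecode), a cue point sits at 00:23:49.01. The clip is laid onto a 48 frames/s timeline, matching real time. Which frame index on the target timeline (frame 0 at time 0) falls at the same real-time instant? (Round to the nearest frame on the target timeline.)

frame 68593

Source frame index: (0×3600 + 23×60 + 49) × 60 + 1 = 85741.
Real time: 85741 / (60) = 85741/60 s.
Target frame: (85741/60) × (48) = 342964/5 ≈ 68592.800 → 68593.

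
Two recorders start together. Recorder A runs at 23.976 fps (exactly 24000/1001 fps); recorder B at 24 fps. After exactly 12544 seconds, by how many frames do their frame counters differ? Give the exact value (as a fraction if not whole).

A emits 24000/1001 × 12544 = 43008000/143 frames; B emits 24 × 12544 = 301056.
Difference = 43008/143 frames (≈ 300.7552); B is ahead of A.

43008/143 frames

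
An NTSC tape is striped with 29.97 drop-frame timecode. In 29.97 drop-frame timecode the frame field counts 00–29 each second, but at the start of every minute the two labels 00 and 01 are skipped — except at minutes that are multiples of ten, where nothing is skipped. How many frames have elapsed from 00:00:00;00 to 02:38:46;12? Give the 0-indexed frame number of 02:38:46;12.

Complete 10-minute blocks: 15, each 17982 frames → 269730.
Remaining 8 whole minutes in the current block: 1800 + 7 × 1798 = 14386 frames.
Within the current minute: 46 × 30 + 12 − 2 = 1390 (labels ;00/;01 skipped at this minute). Total = 269730 + 14386 + 1390 = 285506.

285506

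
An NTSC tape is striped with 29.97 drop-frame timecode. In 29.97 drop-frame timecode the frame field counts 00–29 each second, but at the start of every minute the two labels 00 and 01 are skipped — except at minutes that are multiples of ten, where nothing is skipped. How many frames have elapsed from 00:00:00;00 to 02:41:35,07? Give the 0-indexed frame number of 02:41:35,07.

Complete 10-minute blocks: 16, each 17982 frames → 287712.
Remaining 1 whole minute in the current block: 1800 + 0 × 1798 = 1800 frames.
Within the current minute: 35 × 30 + 7 − 2 = 1055 (labels ;00/;01 skipped at this minute). Total = 287712 + 1800 + 1055 = 290567.

290567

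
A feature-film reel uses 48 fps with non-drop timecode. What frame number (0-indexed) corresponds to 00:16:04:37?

frame 46309

Total seconds to the label: (0 × 3600 + 16 × 60 + 4) = 964.
Frame index = 964 × 48 + 37 = 46309.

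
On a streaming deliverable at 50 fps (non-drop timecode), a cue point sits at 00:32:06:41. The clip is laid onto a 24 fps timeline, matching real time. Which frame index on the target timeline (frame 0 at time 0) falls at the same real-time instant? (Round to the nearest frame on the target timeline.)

frame 46244

Source frame index: (0×3600 + 32×60 + 6) × 50 + 41 = 96341.
Real time: 96341 / (50) = 96341/50 s.
Target frame: (96341/50) × (24) = 1156092/25 ≈ 46243.680 → 46244.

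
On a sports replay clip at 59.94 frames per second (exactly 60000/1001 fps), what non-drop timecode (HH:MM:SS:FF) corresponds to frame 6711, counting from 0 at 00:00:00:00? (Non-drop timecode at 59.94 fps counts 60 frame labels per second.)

00:01:51:51

6711 ÷ 60 = 111 full seconds, remainder 51 frames.
111 s = 0 h 1 min 51 s.
Timecode: 00:01:51:51.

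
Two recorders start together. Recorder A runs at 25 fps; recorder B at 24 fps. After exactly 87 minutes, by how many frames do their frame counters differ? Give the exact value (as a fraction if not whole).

87 min = 5220 s.
A emits 25 × 5220 = 130500 frames; B emits 24 × 5220 = 125280.
Difference = 5220 frames; B is behind A.

5220 frames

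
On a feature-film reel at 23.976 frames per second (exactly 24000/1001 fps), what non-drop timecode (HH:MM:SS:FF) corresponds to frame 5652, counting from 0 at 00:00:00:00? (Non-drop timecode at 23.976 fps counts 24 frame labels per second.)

00:03:55:12

5652 ÷ 24 = 235 full seconds, remainder 12 frames.
235 s = 0 h 3 min 55 s.
Timecode: 00:03:55:12.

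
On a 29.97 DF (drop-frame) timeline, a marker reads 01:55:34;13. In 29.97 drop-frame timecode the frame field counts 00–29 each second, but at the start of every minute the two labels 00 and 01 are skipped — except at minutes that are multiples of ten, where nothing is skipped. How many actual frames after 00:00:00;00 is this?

Complete 10-minute blocks: 11, each 17982 frames → 197802.
Remaining 5 whole minutes in the current block: 1800 + 4 × 1798 = 8992 frames.
Within the current minute: 34 × 30 + 13 − 2 = 1031 (labels ;00/;01 skipped at this minute). Total = 197802 + 8992 + 1031 = 207825.

207825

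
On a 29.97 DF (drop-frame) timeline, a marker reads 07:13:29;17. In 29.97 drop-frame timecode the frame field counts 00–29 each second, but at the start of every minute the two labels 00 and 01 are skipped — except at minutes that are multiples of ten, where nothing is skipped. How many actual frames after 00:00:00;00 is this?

779507

As if non-drop at 30 labels/s: (7 × 3600 + 13 × 60 + 29) × 30 + 17 = 780287.
Minute boundaries passed: 433; those not divisible by 10: 433 − 43 = 390; dropped labels = 2 × 390 = 780.
Actual frame index = 780287 − 780 = 779507.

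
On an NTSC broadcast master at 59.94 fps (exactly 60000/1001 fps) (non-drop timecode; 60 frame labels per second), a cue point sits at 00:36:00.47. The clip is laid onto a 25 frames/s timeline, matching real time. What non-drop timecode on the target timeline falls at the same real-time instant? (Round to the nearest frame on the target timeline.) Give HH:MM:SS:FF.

Source frame index: (0×3600 + 36×60 + 0) × 60 + 47 = 129647.
Real time: 129647 / (60000/1001) = 129776647/60000 s.
Target frame: (129776647/60000) × (25) = 129776647/2400 ≈ 54073.603 → 54074.
At 25 labels/s: frame 54074 → 00:36:02:24.

00:36:02:24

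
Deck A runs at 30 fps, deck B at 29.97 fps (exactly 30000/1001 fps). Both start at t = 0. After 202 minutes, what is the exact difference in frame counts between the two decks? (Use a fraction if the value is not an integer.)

202 min = 12120 s.
A emits 30 × 12120 = 363600 frames; B emits 30000/1001 × 12120 = 363600000/1001.
Difference = 363600/1001 frames (≈ 363.2368); B is behind A.

363600/1001 frames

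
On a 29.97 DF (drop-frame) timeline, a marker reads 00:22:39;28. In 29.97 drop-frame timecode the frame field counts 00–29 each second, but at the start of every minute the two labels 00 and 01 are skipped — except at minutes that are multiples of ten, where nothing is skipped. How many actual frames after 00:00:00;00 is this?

40758

As if non-drop at 30 labels/s: (0 × 3600 + 22 × 60 + 39) × 30 + 28 = 40798.
Minute boundaries passed: 22; those not divisible by 10: 22 − 2 = 20; dropped labels = 2 × 20 = 40.
Actual frame index = 40798 − 40 = 40758.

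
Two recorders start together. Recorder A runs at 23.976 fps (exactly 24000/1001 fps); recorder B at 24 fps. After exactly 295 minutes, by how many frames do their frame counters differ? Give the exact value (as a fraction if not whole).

295 min = 17700 s.
A emits 24000/1001 × 17700 = 424800000/1001 frames; B emits 24 × 17700 = 424800.
Difference = 424800/1001 frames (≈ 424.3756); B is ahead of A.

424800/1001 frames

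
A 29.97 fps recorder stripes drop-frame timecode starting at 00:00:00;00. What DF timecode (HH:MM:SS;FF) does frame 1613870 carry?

Each 10-minute DF block holds 10 × 60 × 30 − 9 × 2 = 17982 frames. 1613870 ÷ 17982 → 89 full blocks, remainder 13472.
Within the partial block the first minute is 1800 frames and each further minute 1798, so 7 further minute boundaries passed. Total skipped labels = 18 × 89 + 2 × 7 = 1616.
Non-drop label index = 1613870 + 1616 = 1615486; at 30 labels/s that is 14:57:29:16, i.e. DF 14:57:29;16.

14:57:29;16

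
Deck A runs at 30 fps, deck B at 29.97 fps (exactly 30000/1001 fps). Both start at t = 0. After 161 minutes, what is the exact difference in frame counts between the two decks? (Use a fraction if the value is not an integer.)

161 min = 9660 s.
A emits 30 × 9660 = 289800 frames; B emits 30000/1001 × 9660 = 41400000/143.
Difference = 41400/143 frames (≈ 289.5105); B is behind A.

41400/143 frames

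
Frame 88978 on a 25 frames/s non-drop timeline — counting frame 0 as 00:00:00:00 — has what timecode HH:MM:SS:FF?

00:59:19:03

88978 ÷ 25 = 3559 full seconds, remainder 3 frames.
3559 s = 0 h 59 min 19 s.
Timecode: 00:59:19:03.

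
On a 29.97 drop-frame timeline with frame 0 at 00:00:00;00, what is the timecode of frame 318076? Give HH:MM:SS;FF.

Ten DF minutes hold 17982 frames, so frame 318076 lies in block 17 (frames 305694–323675) with 12382 frames into that block.
The block's first minute is 1800 frames and the rest 1798 each; 12382 frames reaches minute 6, so 17 × 18 + 6 × 2 = 318 labels have been skipped so far.
Adding those back, label number 318076 + 318 = 318394 at 30 labels/s is 10613 s + 4 f = 2 h 56 min 53 s frame 4, i.e. 02:56:53;04.

02:56:53;04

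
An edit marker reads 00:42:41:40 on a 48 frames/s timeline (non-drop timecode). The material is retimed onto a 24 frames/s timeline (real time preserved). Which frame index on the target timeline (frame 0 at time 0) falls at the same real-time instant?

Source frame index: (0×3600 + 42×60 + 41) × 48 + 40 = 122968.
Real time: 122968 / (48) = 15371/6 s.
Target frame: (15371/6) × (24) = 61484.

frame 61484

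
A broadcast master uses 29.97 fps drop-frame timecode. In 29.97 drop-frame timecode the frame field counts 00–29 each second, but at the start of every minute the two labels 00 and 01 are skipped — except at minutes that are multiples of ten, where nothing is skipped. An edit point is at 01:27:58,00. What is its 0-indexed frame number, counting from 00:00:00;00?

158182

As if non-drop at 30 labels/s: (1 × 3600 + 27 × 60 + 58) × 30 + 0 = 158340.
Minute boundaries passed: 87; those not divisible by 10: 87 − 8 = 79; dropped labels = 2 × 79 = 158.
Actual frame index = 158340 − 158 = 158182.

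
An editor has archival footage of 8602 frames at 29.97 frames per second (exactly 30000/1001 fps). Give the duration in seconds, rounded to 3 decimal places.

Running time = 8602 × 1001/30000 = 4305301/15000 s ≈ 287.020 s.

287.020 seconds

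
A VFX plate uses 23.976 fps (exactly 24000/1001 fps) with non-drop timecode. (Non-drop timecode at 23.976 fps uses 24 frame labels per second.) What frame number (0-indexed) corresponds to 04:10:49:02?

361178

Total seconds to the label: (4 × 3600 + 10 × 60 + 49) = 15049.
Frame index = 15049 × 24 + 2 = 361178.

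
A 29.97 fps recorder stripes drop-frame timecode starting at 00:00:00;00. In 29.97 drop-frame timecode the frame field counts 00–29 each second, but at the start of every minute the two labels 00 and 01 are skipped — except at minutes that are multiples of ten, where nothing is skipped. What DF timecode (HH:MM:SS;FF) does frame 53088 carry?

00:29:31;12

Ten DF minutes hold 17982 frames, so frame 53088 lies in block 2 (frames 35964–53945) with 17124 frames into that block.
The block's first minute is 1800 frames and the rest 1798 each; 17124 frames reaches minute 9, so 2 × 18 + 9 × 2 = 54 labels have been skipped so far.
Adding those back, label number 53088 + 54 = 53142 at 30 labels/s is 1771 s + 12 f = 0 h 29 min 31 s frame 12, i.e. 00:29:31;12.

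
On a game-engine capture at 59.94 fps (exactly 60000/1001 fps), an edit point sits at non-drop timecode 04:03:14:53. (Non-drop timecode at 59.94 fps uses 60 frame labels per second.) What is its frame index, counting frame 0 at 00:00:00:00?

Total seconds to the label: (4 × 3600 + 3 × 60 + 14) = 14594.
Frame index = 14594 × 60 + 53 = 875693.

875693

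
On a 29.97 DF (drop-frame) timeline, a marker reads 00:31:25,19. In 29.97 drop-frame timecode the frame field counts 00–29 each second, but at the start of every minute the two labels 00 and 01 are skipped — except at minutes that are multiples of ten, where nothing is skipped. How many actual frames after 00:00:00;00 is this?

As if non-drop at 30 labels/s: (0 × 3600 + 31 × 60 + 25) × 30 + 19 = 56569.
Minute boundaries passed: 31; those not divisible by 10: 31 − 3 = 28; dropped labels = 2 × 28 = 56.
Actual frame index = 56569 − 56 = 56513.

56513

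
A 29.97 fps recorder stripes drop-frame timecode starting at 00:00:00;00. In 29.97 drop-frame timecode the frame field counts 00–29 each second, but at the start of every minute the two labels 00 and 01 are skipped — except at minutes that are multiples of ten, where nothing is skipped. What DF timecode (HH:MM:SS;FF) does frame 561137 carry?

05:12:03;09

Ten DF minutes hold 17982 frames, so frame 561137 lies in block 31 (frames 557442–575423) with 3695 frames into that block.
The block's first minute is 1800 frames and the rest 1798 each; 3695 frames reaches minute 2, so 31 × 18 + 2 × 2 = 562 labels have been skipped so far.
Adding those back, label number 561137 + 562 = 561699 at 30 labels/s is 18723 s + 9 f = 5 h 12 min 3 s frame 9, i.e. 05:12:03;09.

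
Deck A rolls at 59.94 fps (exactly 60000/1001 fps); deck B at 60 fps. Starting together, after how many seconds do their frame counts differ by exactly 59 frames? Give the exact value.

The gap grows by |60 − 60000/1001| = 60/1001 frames per second.
Time for a 59-frame gap: 59 ÷ (60/1001) = 59059/60 s.

59059/60 seconds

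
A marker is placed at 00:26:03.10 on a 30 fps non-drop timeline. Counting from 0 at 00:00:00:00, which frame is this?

Total seconds to the label: (0 × 3600 + 26 × 60 + 3) = 1563.
Frame index = 1563 × 30 + 10 = 46900.

46900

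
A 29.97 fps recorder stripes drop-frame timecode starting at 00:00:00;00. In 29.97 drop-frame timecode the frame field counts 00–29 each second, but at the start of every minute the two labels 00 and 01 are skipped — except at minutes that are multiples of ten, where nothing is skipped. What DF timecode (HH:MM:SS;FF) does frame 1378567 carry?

12:46:38;07

Ten DF minutes hold 17982 frames, so frame 1378567 lies in block 76 (frames 1366632–1384613) with 11935 frames into that block.
The block's first minute is 1800 frames and the rest 1798 each; 11935 frames reaches minute 6, so 76 × 18 + 6 × 2 = 1380 labels have been skipped so far.
Adding those back, label number 1378567 + 1380 = 1379947 at 30 labels/s is 45998 s + 7 f = 12 h 46 min 38 s frame 7, i.e. 12:46:38;07.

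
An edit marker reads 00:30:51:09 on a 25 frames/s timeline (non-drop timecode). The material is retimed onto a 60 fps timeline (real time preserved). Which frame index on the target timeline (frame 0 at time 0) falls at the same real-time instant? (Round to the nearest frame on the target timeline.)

Source frame index: (0×3600 + 30×60 + 51) × 25 + 9 = 46284.
Real time: 46284 / (25) = 46284/25 s.
Target frame: (46284/25) × (60) = 555408/5 ≈ 111081.600 → 111082.

frame 111082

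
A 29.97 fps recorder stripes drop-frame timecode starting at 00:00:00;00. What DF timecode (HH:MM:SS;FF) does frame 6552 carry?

Each 10-minute DF block holds 10 × 60 × 30 − 9 × 2 = 17982 frames. 6552 ÷ 17982 → 0 full blocks, remainder 6552.
Within the partial block the first minute is 1800 frames and each further minute 1798, so 3 further minute boundaries passed. Total skipped labels = 18 × 0 + 2 × 3 = 6.
Non-drop label index = 6552 + 6 = 6558; at 30 labels/s that is 00:03:38:18, i.e. DF 00:03:38;18.

00:03:38;18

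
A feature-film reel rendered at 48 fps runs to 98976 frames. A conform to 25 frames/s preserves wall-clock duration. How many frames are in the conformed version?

Target frames = source frames × (target rate / source rate) = 98976 × (25)/(48) = 98976 × 25/48 = 51550.

51550 frames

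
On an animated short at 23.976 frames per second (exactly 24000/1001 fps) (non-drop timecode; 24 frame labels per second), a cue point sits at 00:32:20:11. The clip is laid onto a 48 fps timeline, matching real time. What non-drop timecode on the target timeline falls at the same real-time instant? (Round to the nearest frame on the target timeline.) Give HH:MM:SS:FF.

00:32:22:19

Source frame index: (0×3600 + 32×60 + 20) × 24 + 11 = 46571.
Real time: 46571 / (24000/1001) = 46617571/24000 s.
Target frame: (46617571/24000) × (48) = 46617571/500 ≈ 93235.142 → 93235.
At 48 labels/s: frame 93235 → 00:32:22:19.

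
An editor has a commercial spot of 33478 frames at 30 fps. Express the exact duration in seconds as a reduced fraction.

Running time = 33478 ÷ (30) = 33478 × 1/30 = 16739/15 s.

16739/15 seconds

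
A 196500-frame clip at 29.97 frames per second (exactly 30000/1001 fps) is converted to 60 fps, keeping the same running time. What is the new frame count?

Target frames = source frames × (target rate / source rate) = 196500 × (60)/(30000/1001) = 196500 × 1001/500 = 393393.

393393 frames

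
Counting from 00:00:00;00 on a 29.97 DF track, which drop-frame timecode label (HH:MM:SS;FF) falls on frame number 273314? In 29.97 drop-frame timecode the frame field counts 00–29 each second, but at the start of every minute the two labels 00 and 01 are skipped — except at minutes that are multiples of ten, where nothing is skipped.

02:31:59;16

Each 10-minute DF block holds 10 × 60 × 30 − 9 × 2 = 17982 frames. 273314 ÷ 17982 → 15 full blocks, remainder 3584.
Within the partial block the first minute is 1800 frames and each further minute 1798, so 1 further minute boundary passed. Total skipped labels = 18 × 15 + 2 × 1 = 272.
Non-drop label index = 273314 + 272 = 273586; at 30 labels/s that is 02:31:59:16, i.e. DF 02:31:59;16.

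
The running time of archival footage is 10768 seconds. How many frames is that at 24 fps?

Frames = 10768 × 24 = 258432.

258432 frames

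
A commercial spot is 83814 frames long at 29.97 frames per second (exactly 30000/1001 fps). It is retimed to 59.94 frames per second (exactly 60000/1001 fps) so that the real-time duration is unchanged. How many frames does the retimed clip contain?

Target frames = source frames × (target rate / source rate) = 83814 × (60000/1001)/(30000/1001) = 83814 × 2 = 167628.

167628 frames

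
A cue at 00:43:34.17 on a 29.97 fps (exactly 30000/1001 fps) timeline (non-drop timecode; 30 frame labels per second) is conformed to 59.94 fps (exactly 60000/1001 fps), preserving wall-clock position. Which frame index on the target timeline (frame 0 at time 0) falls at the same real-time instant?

frame 156874

Source frame index: (0×3600 + 43×60 + 34) × 30 + 17 = 78437.
Real time: 78437 / (30000/1001) = 78515437/30000 s.
Target frame: (78515437/30000) × (60000/1001) = 156874.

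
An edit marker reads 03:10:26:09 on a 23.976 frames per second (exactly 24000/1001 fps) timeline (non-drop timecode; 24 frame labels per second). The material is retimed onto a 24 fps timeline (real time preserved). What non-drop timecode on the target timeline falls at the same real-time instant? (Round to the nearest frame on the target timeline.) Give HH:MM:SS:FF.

03:10:37:19

Source frame index: (3×3600 + 10×60 + 26) × 24 + 9 = 274233.
Real time: 274233 / (24000/1001) = 91502411/8000 s.
Target frame: (91502411/8000) × (24) = 274507233/1000 ≈ 274507.233 → 274507.
At 24 labels/s: frame 274507 → 03:10:37:19.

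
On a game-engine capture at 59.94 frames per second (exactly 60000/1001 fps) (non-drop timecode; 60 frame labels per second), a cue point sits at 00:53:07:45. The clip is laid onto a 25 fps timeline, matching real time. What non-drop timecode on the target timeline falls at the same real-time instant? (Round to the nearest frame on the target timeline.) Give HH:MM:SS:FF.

Source frame index: (0×3600 + 53×60 + 7) × 60 + 45 = 191265.
Real time: 191265 / (60000/1001) = 12763751/4000 s.
Target frame: (12763751/4000) × (25) = 12763751/160 ≈ 79773.444 → 79773.
At 25 labels/s: frame 79773 → 00:53:10:23.

00:53:10:23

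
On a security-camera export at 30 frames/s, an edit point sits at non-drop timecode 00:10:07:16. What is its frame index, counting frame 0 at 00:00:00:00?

frame 18226

Total seconds to the label: (0 × 3600 + 10 × 60 + 7) = 607.
Frame index = 607 × 30 + 16 = 18226.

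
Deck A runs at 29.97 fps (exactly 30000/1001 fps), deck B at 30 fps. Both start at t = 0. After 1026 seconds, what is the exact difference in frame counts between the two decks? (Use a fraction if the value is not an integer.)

A emits 30000/1001 × 1026 = 30780000/1001 frames; B emits 30 × 1026 = 30780.
Difference = 30780/1001 frames (≈ 30.7493); B is ahead of A.

30780/1001 frames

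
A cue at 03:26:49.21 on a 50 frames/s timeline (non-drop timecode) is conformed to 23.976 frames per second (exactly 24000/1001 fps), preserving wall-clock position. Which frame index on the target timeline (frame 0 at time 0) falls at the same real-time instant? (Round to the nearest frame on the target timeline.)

Source frame index: (3×3600 + 26×60 + 49) × 50 + 21 = 620471.
Real time: 620471 / (50) = 620471/50 s.
Target frame: (620471/50) × (24000/1001) = 297826080/1001 ≈ 297528.551 → 297529.

frame 297529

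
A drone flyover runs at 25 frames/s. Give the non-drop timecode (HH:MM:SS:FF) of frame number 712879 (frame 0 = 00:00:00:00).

712879 ÷ 25 = 28515 full seconds, remainder 4 frames.
28515 s = 7 h 55 min 15 s.
Timecode: 07:55:15:04.

07:55:15:04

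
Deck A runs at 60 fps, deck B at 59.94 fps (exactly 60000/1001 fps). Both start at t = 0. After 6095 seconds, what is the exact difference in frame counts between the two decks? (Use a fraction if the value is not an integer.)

A emits 60 × 6095 = 365700 frames; B emits 60000/1001 × 6095 = 365700000/1001.
Difference = 365700/1001 frames (≈ 365.3347); B is behind A.

365700/1001 frames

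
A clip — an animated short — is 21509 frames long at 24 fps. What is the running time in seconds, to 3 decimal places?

896.208 seconds

Running time = 21509 × 1/24 = 21509/24 s ≈ 896.208 s.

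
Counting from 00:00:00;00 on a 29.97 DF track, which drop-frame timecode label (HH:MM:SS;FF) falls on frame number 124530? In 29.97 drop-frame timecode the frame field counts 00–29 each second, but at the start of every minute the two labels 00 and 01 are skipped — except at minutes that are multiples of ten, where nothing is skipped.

Ten DF minutes hold 17982 frames, so frame 124530 lies in block 6 (frames 107892–125873) with 16638 frames into that block.
The block's first minute is 1800 frames and the rest 1798 each; 16638 frames reaches minute 9, so 6 × 18 + 9 × 2 = 126 labels have been skipped so far.
Adding those back, label number 124530 + 126 = 124656 at 30 labels/s is 4155 s + 6 f = 1 h 9 min 15 s frame 6, i.e. 01:09:15;06.

01:09:15;06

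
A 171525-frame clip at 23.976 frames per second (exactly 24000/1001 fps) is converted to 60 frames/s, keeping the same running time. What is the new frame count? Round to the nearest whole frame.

Frames at target rate = 171525 × (60) / (24000/1001) = 6867861/16 ≈ 429241.312.
Nearest whole frame: 429241.

429241 frames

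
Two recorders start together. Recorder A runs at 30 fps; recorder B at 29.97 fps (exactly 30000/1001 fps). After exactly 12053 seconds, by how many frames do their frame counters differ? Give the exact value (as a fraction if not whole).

361590/1001 frames

A emits 30 × 12053 = 361590 frames; B emits 30000/1001 × 12053 = 361590000/1001.
Difference = 361590/1001 frames (≈ 361.2288); B is behind A.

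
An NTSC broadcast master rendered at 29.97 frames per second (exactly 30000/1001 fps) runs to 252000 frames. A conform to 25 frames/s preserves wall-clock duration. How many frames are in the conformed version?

210210 frames

Target frames = source frames × (target rate / source rate) = 252000 × (25)/(30000/1001) = 252000 × 1001/1200 = 210210.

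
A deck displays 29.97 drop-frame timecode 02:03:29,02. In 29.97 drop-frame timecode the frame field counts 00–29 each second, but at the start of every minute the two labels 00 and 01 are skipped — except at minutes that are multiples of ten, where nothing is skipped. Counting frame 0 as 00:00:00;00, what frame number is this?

222050

Complete 10-minute blocks: 12, each 17982 frames → 215784.
Remaining 3 whole minutes in the current block: 1800 + 2 × 1798 = 5396 frames.
Within the current minute: 29 × 30 + 2 − 2 = 870 (labels ;00/;01 skipped at this minute). Total = 215784 + 5396 + 870 = 222050.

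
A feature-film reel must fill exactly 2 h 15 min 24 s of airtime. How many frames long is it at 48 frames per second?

389952 frames

2 h 15 min 24 s = 8124 s.
Frames = 8124 × 48 = 389952.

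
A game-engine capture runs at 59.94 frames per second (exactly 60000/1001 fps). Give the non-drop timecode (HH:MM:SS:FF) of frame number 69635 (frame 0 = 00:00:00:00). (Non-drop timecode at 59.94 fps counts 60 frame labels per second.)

69635 ÷ 60 = 1160 full seconds, remainder 35 frames.
1160 s = 0 h 19 min 20 s.
Timecode: 00:19:20:35.

00:19:20:35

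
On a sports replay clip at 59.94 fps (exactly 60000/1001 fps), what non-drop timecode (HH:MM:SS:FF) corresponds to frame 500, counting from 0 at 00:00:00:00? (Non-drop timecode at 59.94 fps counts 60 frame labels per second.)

00:00:08:20

500 ÷ 60 = 8 full seconds, remainder 20 frames.
8 s = 0 h 0 min 8 s.
Timecode: 00:00:08:20.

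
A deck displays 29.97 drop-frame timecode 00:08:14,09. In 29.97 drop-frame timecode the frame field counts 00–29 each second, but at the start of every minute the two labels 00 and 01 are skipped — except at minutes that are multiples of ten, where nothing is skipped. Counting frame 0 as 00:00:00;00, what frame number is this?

14813

Complete 10-minute blocks: 0, each 17982 frames → 0.
Remaining 8 whole minutes in the current block: 1800 + 7 × 1798 = 14386 frames.
Within the current minute: 14 × 30 + 9 − 2 = 427 (labels ;00/;01 skipped at this minute). Total = 0 + 14386 + 427 = 14813.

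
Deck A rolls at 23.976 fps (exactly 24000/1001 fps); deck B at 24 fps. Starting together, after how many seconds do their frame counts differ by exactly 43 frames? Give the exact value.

The gap grows by |24 − 24000/1001| = 24/1001 frames per second.
Time for a 43-frame gap: 43 ÷ (24/1001) = 43043/24 s.

43043/24 seconds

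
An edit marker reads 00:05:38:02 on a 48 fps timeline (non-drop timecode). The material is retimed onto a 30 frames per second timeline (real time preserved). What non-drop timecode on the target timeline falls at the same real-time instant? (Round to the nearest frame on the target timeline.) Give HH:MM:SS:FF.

Source frame index: (0×3600 + 5×60 + 38) × 48 + 2 = 16226.
Real time: 16226 / (48) = 8113/24 s.
Target frame: (8113/24) × (30) = 40565/4 ≈ 10141.250 → 10141.
At 30 labels/s: frame 10141 → 00:05:38:01.

00:05:38:01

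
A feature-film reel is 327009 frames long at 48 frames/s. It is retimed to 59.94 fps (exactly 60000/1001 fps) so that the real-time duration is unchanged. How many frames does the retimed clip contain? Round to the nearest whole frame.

408353 frames

Frames at target rate = 327009 × (60000/1001) / (48) = 408761250/1001 ≈ 408352.897.
Nearest whole frame: 408353.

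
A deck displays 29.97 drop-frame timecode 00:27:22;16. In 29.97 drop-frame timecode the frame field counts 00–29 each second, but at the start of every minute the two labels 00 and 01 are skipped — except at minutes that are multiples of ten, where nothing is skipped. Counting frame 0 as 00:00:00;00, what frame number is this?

As if non-drop at 30 labels/s: (0 × 3600 + 27 × 60 + 22) × 30 + 16 = 49276.
Minute boundaries passed: 27; those not divisible by 10: 27 − 2 = 25; dropped labels = 2 × 25 = 50.
Actual frame index = 49276 − 50 = 49226.

49226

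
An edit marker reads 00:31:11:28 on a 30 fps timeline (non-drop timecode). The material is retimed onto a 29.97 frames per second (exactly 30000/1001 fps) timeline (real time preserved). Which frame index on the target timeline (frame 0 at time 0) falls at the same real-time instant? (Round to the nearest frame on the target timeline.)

frame 56102

Source frame index: (0×3600 + 31×60 + 11) × 30 + 28 = 56158.
Real time: 56158 / (30) = 28079/15 s.
Target frame: (28079/15) × (30000/1001) = 56158000/1001 ≈ 56101.898 → 56102.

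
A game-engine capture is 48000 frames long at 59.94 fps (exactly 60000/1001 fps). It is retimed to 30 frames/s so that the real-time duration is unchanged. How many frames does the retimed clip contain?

24024 frames

Target frames = source frames × (target rate / source rate) = 48000 × (30)/(60000/1001) = 48000 × 1001/2000 = 24024.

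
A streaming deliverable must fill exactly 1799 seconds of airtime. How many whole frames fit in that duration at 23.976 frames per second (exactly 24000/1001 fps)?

43132 frames

Frames = 1799 × 24000/1001 = 6168000/143 ≈ 43132.8671.
Complete frames: 43132.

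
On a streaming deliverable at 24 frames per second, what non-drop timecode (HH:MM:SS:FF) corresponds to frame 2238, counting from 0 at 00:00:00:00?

2238 ÷ 24 = 93 full seconds, remainder 6 frames.
93 s = 0 h 1 min 33 s.
Timecode: 00:01:33:06.

00:01:33:06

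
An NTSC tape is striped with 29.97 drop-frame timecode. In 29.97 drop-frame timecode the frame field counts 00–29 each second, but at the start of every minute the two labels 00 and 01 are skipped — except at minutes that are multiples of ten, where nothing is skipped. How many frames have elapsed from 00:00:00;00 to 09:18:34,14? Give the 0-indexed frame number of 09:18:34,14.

As if non-drop at 30 labels/s: (9 × 3600 + 18 × 60 + 34) × 30 + 14 = 1005434.
Minute boundaries passed: 558; those not divisible by 10: 558 − 55 = 503; dropped labels = 2 × 503 = 1006.
Actual frame index = 1005434 − 1006 = 1004428.

1004428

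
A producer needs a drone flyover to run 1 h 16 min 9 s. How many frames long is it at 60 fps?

1 h 16 min 9 s = 4569 s.
Frames = 4569 × 60 = 274140.

274140 frames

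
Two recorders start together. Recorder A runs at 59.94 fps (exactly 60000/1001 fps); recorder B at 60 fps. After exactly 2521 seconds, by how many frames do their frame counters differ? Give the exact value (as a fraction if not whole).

151260/1001 frames

A emits 60000/1001 × 2521 = 151260000/1001 frames; B emits 60 × 2521 = 151260.
Difference = 151260/1001 frames (≈ 151.1089); B is ahead of A.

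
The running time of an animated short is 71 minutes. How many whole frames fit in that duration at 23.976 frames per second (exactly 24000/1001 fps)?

102137 frames

71 min = 4260 s.
Frames = 4260 × 24000/1001 = 102240000/1001 ≈ 102137.8621.
Complete frames: 102137.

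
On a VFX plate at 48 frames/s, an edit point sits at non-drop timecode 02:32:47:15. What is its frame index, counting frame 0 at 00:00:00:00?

Total seconds to the label: (2 × 3600 + 32 × 60 + 47) = 9167.
Frame index = 9167 × 48 + 15 = 440031.

frame 440031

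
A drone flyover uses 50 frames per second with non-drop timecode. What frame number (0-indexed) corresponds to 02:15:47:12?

Total seconds to the label: (2 × 3600 + 15 × 60 + 47) = 8147.
Frame index = 8147 × 50 + 12 = 407362.

407362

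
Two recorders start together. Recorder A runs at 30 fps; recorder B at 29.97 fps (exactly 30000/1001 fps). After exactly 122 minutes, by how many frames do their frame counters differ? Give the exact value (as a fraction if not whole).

219600/1001 frames

122 min = 7320 s.
A emits 30 × 7320 = 219600 frames; B emits 30000/1001 × 7320 = 219600000/1001.
Difference = 219600/1001 frames (≈ 219.3806); B is behind A.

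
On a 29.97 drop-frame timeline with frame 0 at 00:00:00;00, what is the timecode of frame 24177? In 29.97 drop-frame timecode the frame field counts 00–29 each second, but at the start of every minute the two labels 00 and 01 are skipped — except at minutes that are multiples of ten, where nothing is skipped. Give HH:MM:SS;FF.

00:13:26;21

Ten DF minutes hold 17982 frames, so frame 24177 lies in block 1 (frames 17982–35963) with 6195 frames into that block.
The block's first minute is 1800 frames and the rest 1798 each; 6195 frames reaches minute 3, so 1 × 18 + 3 × 2 = 24 labels have been skipped so far.
Adding those back, label number 24177 + 24 = 24201 at 30 labels/s is 806 s + 21 f = 0 h 13 min 26 s frame 21, i.e. 00:13:26;21.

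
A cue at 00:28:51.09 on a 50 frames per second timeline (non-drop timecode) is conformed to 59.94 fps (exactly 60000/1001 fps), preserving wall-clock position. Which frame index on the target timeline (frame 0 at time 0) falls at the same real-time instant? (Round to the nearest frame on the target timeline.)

Source frame index: (0×3600 + 28×60 + 51) × 50 + 9 = 86559.
Real time: 86559 / (50) = 86559/50 s.
Target frame: (86559/50) × (60000/1001) = 9442800/91 ≈ 103767.033 → 103767.

frame 103767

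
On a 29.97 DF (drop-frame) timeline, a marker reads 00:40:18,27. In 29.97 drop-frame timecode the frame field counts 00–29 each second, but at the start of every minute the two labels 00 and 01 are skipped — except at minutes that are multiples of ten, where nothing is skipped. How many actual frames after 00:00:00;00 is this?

72495

Complete 10-minute blocks: 4, each 17982 frames → 71928.
Remaining 0 whole minutes in the current block: 0 frames.
Within the current minute: 18 × 30 + 27 = 567. Total = 71928 + 0 + 567 = 72495.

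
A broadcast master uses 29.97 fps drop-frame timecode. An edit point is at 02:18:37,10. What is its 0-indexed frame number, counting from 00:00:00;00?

249270

Complete 10-minute blocks: 13, each 17982 frames → 233766.
Remaining 8 whole minutes in the current block: 1800 + 7 × 1798 = 14386 frames.
Within the current minute: 37 × 30 + 10 − 2 = 1118 (labels ;00/;01 skipped at this minute). Total = 233766 + 14386 + 1118 = 249270.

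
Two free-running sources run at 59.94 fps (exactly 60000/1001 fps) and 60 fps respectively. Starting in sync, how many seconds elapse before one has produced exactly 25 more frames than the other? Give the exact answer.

The gap grows by |60 − 60000/1001| = 60/1001 frames per second.
Time for a 25-frame gap: 25 ÷ (60/1001) = 5005/12 s.

5005/12 seconds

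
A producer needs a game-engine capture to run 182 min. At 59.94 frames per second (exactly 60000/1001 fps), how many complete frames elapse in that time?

182 min = 10920 s.
Frames = 10920 × 60000/1001 = 7200000/11 ≈ 654545.4545.
Complete frames: 654545.

654545 frames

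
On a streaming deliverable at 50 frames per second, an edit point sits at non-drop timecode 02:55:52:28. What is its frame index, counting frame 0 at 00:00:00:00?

Total seconds to the label: (2 × 3600 + 55 × 60 + 52) = 10552.
Frame index = 10552 × 50 + 28 = 527628.

527628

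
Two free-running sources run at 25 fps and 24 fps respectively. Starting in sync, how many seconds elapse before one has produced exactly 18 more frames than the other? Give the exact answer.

18 seconds

The gap grows by |24 − 25| = 1 frame per second.
Time for a 18-frame gap: 18 ÷ (1) = 18 s.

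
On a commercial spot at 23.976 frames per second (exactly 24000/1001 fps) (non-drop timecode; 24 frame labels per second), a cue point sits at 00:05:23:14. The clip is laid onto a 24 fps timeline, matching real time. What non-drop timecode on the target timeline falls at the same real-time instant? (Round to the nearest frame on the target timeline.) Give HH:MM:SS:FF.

Source frame index: (0×3600 + 5×60 + 23) × 24 + 14 = 7766.
Real time: 7766 / (24000/1001) = 3886883/12000 s.
Target frame: (3886883/12000) × (24) = 3886883/500 ≈ 7773.766 → 7774.
At 24 labels/s: frame 7774 → 00:05:23:22.

00:05:23:22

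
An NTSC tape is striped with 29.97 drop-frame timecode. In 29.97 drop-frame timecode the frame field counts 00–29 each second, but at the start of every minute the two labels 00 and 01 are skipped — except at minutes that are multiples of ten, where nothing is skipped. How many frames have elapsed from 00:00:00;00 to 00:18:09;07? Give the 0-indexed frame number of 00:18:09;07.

Complete 10-minute blocks: 1, each 17982 frames → 17982.
Remaining 8 whole minutes in the current block: 1800 + 7 × 1798 = 14386 frames.
Within the current minute: 9 × 30 + 7 − 2 = 275 (labels ;00/;01 skipped at this minute). Total = 17982 + 14386 + 275 = 32643.

32643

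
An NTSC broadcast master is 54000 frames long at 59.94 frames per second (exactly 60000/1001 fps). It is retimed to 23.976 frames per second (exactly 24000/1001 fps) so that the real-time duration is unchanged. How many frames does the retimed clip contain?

21600 frames

Target frames = source frames × (target rate / source rate) = 54000 × (24000/1001)/(60000/1001) = 54000 × 2/5 = 21600.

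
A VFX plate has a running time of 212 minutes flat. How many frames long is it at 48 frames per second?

610560 frames

212 min = 12720 s.
Frames = 12720 × 48 = 610560.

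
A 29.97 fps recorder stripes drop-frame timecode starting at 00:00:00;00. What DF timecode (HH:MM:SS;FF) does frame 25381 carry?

00:14:06;27

Ten DF minutes hold 17982 frames, so frame 25381 lies in block 1 (frames 17982–35963) with 7399 frames into that block.
The block's first minute is 1800 frames and the rest 1798 each; 7399 frames reaches minute 4, so 1 × 18 + 4 × 2 = 26 labels have been skipped so far.
Adding those back, label number 25381 + 26 = 25407 at 30 labels/s is 846 s + 27 f = 0 h 14 min 6 s frame 27, i.e. 00:14:06;27.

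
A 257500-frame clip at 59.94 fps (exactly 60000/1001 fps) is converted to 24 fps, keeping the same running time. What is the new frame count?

Target frames = source frames × (target rate / source rate) = 257500 × (24)/(60000/1001) = 257500 × 1001/2500 = 103103.

103103 frames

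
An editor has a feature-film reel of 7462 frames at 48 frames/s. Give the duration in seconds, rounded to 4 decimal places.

155.4583 seconds

Running time = 7462 × 1/48 = 3731/24 s ≈ 155.4583 s.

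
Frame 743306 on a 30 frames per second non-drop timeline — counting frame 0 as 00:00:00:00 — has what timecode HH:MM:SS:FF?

06:52:56:26

743306 ÷ 30 = 24776 full seconds, remainder 26 frames.
24776 s = 6 h 52 min 56 s.
Timecode: 06:52:56:26.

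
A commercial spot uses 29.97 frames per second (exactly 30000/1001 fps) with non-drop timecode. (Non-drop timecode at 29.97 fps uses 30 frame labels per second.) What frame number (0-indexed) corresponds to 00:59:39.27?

107397

Total seconds to the label: (0 × 3600 + 59 × 60 + 39) = 3579.
Frame index = 3579 × 30 + 27 = 107397.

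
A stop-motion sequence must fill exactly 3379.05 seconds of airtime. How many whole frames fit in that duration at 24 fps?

81097 frames

Frames = 3379.05 × 24 = 405486/5 ≈ 81097.2000.
Complete frames: 81097.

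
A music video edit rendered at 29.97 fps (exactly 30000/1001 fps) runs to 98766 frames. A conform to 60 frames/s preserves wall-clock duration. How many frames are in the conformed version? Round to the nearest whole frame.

197730 frames

Frames at target rate = 98766 × (60) / (30000/1001) = 49432383/250 ≈ 197729.532.
Nearest whole frame: 197730.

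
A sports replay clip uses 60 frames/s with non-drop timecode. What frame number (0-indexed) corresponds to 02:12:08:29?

Total seconds to the label: (2 × 3600 + 12 × 60 + 8) = 7928.
Frame index = 7928 × 60 + 29 = 475709.

frame 475709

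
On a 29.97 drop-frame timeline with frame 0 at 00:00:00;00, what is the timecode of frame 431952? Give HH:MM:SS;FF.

04:00:12;24

Each 10-minute DF block holds 10 × 60 × 30 − 9 × 2 = 17982 frames. 431952 ÷ 17982 → 24 full blocks, remainder 384.
Within the partial block the first minute is 1800 frames and each further minute 1798, so 0 further minute boundaries passed. Total skipped labels = 18 × 24 + 2 × 0 = 432.
Non-drop label index = 431952 + 432 = 432384; at 30 labels/s that is 04:00:12:24, i.e. DF 04:00:12;24.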